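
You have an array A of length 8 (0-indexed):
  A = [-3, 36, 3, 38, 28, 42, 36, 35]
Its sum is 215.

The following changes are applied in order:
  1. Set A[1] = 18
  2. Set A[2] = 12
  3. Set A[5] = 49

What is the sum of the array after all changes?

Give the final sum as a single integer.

Initial sum: 215
Change 1: A[1] 36 -> 18, delta = -18, sum = 197
Change 2: A[2] 3 -> 12, delta = 9, sum = 206
Change 3: A[5] 42 -> 49, delta = 7, sum = 213

Answer: 213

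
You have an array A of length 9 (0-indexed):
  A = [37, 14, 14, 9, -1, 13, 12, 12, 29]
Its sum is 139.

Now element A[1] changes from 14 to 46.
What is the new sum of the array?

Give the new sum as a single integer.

Old value at index 1: 14
New value at index 1: 46
Delta = 46 - 14 = 32
New sum = old_sum + delta = 139 + (32) = 171

Answer: 171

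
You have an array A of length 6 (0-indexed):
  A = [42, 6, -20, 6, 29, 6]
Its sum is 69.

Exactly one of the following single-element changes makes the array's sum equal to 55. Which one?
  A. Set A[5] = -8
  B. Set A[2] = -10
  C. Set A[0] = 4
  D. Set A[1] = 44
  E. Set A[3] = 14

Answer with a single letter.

Answer: A

Derivation:
Option A: A[5] 6->-8, delta=-14, new_sum=69+(-14)=55 <-- matches target
Option B: A[2] -20->-10, delta=10, new_sum=69+(10)=79
Option C: A[0] 42->4, delta=-38, new_sum=69+(-38)=31
Option D: A[1] 6->44, delta=38, new_sum=69+(38)=107
Option E: A[3] 6->14, delta=8, new_sum=69+(8)=77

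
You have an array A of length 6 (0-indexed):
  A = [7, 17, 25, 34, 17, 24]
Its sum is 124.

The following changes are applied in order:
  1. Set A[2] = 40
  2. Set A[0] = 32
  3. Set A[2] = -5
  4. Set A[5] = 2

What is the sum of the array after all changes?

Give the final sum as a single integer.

Answer: 97

Derivation:
Initial sum: 124
Change 1: A[2] 25 -> 40, delta = 15, sum = 139
Change 2: A[0] 7 -> 32, delta = 25, sum = 164
Change 3: A[2] 40 -> -5, delta = -45, sum = 119
Change 4: A[5] 24 -> 2, delta = -22, sum = 97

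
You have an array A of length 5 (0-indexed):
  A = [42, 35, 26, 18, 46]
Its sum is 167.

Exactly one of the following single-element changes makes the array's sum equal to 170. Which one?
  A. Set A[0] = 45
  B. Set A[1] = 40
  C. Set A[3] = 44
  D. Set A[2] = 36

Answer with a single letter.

Option A: A[0] 42->45, delta=3, new_sum=167+(3)=170 <-- matches target
Option B: A[1] 35->40, delta=5, new_sum=167+(5)=172
Option C: A[3] 18->44, delta=26, new_sum=167+(26)=193
Option D: A[2] 26->36, delta=10, new_sum=167+(10)=177

Answer: A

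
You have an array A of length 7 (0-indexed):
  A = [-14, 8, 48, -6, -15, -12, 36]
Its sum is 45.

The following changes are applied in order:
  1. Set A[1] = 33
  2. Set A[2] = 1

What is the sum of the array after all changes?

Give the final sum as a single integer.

Answer: 23

Derivation:
Initial sum: 45
Change 1: A[1] 8 -> 33, delta = 25, sum = 70
Change 2: A[2] 48 -> 1, delta = -47, sum = 23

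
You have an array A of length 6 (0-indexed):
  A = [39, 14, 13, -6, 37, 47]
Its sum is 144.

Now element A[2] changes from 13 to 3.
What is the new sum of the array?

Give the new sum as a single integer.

Old value at index 2: 13
New value at index 2: 3
Delta = 3 - 13 = -10
New sum = old_sum + delta = 144 + (-10) = 134

Answer: 134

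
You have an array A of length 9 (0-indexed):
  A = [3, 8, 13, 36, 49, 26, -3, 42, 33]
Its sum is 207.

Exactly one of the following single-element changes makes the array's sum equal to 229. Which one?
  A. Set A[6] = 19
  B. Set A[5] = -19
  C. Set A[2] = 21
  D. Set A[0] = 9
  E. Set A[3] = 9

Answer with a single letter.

Answer: A

Derivation:
Option A: A[6] -3->19, delta=22, new_sum=207+(22)=229 <-- matches target
Option B: A[5] 26->-19, delta=-45, new_sum=207+(-45)=162
Option C: A[2] 13->21, delta=8, new_sum=207+(8)=215
Option D: A[0] 3->9, delta=6, new_sum=207+(6)=213
Option E: A[3] 36->9, delta=-27, new_sum=207+(-27)=180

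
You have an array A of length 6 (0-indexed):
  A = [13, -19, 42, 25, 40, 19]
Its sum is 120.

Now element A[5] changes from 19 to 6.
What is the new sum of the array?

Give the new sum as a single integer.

Old value at index 5: 19
New value at index 5: 6
Delta = 6 - 19 = -13
New sum = old_sum + delta = 120 + (-13) = 107

Answer: 107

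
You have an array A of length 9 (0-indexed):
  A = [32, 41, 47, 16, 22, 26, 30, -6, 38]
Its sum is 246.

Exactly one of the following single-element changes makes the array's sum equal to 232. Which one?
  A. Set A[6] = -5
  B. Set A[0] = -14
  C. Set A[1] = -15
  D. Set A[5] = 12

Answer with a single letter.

Option A: A[6] 30->-5, delta=-35, new_sum=246+(-35)=211
Option B: A[0] 32->-14, delta=-46, new_sum=246+(-46)=200
Option C: A[1] 41->-15, delta=-56, new_sum=246+(-56)=190
Option D: A[5] 26->12, delta=-14, new_sum=246+(-14)=232 <-- matches target

Answer: D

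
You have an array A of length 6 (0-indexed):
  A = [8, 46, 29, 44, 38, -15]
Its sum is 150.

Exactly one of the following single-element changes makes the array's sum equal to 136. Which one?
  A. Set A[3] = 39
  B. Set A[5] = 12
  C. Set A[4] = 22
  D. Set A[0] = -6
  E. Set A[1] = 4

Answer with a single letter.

Option A: A[3] 44->39, delta=-5, new_sum=150+(-5)=145
Option B: A[5] -15->12, delta=27, new_sum=150+(27)=177
Option C: A[4] 38->22, delta=-16, new_sum=150+(-16)=134
Option D: A[0] 8->-6, delta=-14, new_sum=150+(-14)=136 <-- matches target
Option E: A[1] 46->4, delta=-42, new_sum=150+(-42)=108

Answer: D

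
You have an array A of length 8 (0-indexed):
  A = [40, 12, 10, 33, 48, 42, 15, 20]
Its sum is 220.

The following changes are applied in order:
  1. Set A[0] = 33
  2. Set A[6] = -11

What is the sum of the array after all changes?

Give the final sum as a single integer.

Answer: 187

Derivation:
Initial sum: 220
Change 1: A[0] 40 -> 33, delta = -7, sum = 213
Change 2: A[6] 15 -> -11, delta = -26, sum = 187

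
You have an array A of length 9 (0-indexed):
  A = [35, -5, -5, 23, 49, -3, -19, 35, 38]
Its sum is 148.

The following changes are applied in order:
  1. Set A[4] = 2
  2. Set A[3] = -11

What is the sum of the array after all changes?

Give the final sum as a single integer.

Initial sum: 148
Change 1: A[4] 49 -> 2, delta = -47, sum = 101
Change 2: A[3] 23 -> -11, delta = -34, sum = 67

Answer: 67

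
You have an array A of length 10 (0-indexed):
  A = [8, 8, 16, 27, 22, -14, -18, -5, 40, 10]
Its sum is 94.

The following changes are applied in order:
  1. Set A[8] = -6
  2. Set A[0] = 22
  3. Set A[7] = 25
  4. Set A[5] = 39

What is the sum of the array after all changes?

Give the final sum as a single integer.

Initial sum: 94
Change 1: A[8] 40 -> -6, delta = -46, sum = 48
Change 2: A[0] 8 -> 22, delta = 14, sum = 62
Change 3: A[7] -5 -> 25, delta = 30, sum = 92
Change 4: A[5] -14 -> 39, delta = 53, sum = 145

Answer: 145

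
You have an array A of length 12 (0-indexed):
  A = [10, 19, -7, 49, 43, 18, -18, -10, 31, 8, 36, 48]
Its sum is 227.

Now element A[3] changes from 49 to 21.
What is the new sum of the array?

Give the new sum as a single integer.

Old value at index 3: 49
New value at index 3: 21
Delta = 21 - 49 = -28
New sum = old_sum + delta = 227 + (-28) = 199

Answer: 199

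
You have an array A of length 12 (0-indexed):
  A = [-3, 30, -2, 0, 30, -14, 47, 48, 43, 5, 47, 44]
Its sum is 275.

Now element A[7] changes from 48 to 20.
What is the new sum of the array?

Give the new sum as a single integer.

Old value at index 7: 48
New value at index 7: 20
Delta = 20 - 48 = -28
New sum = old_sum + delta = 275 + (-28) = 247

Answer: 247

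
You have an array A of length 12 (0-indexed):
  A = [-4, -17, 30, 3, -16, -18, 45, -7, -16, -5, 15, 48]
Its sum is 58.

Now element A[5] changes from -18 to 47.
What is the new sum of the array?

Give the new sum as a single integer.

Old value at index 5: -18
New value at index 5: 47
Delta = 47 - -18 = 65
New sum = old_sum + delta = 58 + (65) = 123

Answer: 123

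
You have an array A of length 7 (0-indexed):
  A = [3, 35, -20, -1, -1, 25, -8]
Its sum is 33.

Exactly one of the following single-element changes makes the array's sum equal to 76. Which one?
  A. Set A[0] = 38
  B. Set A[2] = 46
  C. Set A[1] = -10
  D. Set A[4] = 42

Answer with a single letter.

Answer: D

Derivation:
Option A: A[0] 3->38, delta=35, new_sum=33+(35)=68
Option B: A[2] -20->46, delta=66, new_sum=33+(66)=99
Option C: A[1] 35->-10, delta=-45, new_sum=33+(-45)=-12
Option D: A[4] -1->42, delta=43, new_sum=33+(43)=76 <-- matches target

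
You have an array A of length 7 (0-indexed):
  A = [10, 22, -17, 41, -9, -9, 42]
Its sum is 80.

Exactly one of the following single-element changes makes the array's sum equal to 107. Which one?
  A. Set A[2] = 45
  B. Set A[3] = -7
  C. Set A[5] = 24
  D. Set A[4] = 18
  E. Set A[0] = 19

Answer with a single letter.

Option A: A[2] -17->45, delta=62, new_sum=80+(62)=142
Option B: A[3] 41->-7, delta=-48, new_sum=80+(-48)=32
Option C: A[5] -9->24, delta=33, new_sum=80+(33)=113
Option D: A[4] -9->18, delta=27, new_sum=80+(27)=107 <-- matches target
Option E: A[0] 10->19, delta=9, new_sum=80+(9)=89

Answer: D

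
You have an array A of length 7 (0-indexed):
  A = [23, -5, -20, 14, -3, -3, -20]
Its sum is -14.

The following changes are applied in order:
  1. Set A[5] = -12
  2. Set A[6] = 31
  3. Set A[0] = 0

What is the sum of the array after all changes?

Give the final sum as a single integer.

Answer: 5

Derivation:
Initial sum: -14
Change 1: A[5] -3 -> -12, delta = -9, sum = -23
Change 2: A[6] -20 -> 31, delta = 51, sum = 28
Change 3: A[0] 23 -> 0, delta = -23, sum = 5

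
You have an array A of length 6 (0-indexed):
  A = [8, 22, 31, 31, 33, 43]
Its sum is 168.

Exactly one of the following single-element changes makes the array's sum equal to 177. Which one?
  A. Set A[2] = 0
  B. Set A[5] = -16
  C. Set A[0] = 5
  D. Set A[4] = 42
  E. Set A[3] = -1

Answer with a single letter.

Option A: A[2] 31->0, delta=-31, new_sum=168+(-31)=137
Option B: A[5] 43->-16, delta=-59, new_sum=168+(-59)=109
Option C: A[0] 8->5, delta=-3, new_sum=168+(-3)=165
Option D: A[4] 33->42, delta=9, new_sum=168+(9)=177 <-- matches target
Option E: A[3] 31->-1, delta=-32, new_sum=168+(-32)=136

Answer: D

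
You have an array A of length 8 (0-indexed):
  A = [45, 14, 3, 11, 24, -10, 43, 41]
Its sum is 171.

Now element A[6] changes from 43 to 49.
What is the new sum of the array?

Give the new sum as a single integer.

Answer: 177

Derivation:
Old value at index 6: 43
New value at index 6: 49
Delta = 49 - 43 = 6
New sum = old_sum + delta = 171 + (6) = 177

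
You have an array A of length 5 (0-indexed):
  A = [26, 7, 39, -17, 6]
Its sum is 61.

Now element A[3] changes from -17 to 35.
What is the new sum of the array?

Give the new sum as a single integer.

Answer: 113

Derivation:
Old value at index 3: -17
New value at index 3: 35
Delta = 35 - -17 = 52
New sum = old_sum + delta = 61 + (52) = 113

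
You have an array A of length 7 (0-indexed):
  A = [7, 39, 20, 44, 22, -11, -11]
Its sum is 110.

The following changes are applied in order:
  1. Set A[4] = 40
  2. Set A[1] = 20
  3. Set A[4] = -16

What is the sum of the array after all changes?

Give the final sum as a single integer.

Answer: 53

Derivation:
Initial sum: 110
Change 1: A[4] 22 -> 40, delta = 18, sum = 128
Change 2: A[1] 39 -> 20, delta = -19, sum = 109
Change 3: A[4] 40 -> -16, delta = -56, sum = 53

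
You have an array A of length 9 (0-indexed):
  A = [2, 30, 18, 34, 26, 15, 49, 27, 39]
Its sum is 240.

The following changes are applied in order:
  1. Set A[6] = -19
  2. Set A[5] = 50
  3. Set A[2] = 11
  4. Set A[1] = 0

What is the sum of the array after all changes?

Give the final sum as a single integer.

Initial sum: 240
Change 1: A[6] 49 -> -19, delta = -68, sum = 172
Change 2: A[5] 15 -> 50, delta = 35, sum = 207
Change 3: A[2] 18 -> 11, delta = -7, sum = 200
Change 4: A[1] 30 -> 0, delta = -30, sum = 170

Answer: 170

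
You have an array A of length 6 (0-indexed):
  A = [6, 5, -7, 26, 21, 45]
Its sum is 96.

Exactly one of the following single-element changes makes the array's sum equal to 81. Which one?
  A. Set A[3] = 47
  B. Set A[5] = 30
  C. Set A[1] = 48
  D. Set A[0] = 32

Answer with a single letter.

Answer: B

Derivation:
Option A: A[3] 26->47, delta=21, new_sum=96+(21)=117
Option B: A[5] 45->30, delta=-15, new_sum=96+(-15)=81 <-- matches target
Option C: A[1] 5->48, delta=43, new_sum=96+(43)=139
Option D: A[0] 6->32, delta=26, new_sum=96+(26)=122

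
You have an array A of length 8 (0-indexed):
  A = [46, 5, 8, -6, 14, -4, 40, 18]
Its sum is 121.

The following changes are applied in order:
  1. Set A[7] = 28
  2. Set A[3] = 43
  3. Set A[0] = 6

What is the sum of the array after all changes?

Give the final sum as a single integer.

Answer: 140

Derivation:
Initial sum: 121
Change 1: A[7] 18 -> 28, delta = 10, sum = 131
Change 2: A[3] -6 -> 43, delta = 49, sum = 180
Change 3: A[0] 46 -> 6, delta = -40, sum = 140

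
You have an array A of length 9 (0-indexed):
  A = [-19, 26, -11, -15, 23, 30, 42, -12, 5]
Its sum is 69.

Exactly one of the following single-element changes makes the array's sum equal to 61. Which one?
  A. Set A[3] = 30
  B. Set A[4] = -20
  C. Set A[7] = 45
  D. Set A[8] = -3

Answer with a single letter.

Answer: D

Derivation:
Option A: A[3] -15->30, delta=45, new_sum=69+(45)=114
Option B: A[4] 23->-20, delta=-43, new_sum=69+(-43)=26
Option C: A[7] -12->45, delta=57, new_sum=69+(57)=126
Option D: A[8] 5->-3, delta=-8, new_sum=69+(-8)=61 <-- matches target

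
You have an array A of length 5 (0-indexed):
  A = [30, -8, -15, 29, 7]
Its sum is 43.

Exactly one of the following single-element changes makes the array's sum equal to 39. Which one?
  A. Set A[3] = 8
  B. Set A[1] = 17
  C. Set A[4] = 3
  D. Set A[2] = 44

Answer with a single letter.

Answer: C

Derivation:
Option A: A[3] 29->8, delta=-21, new_sum=43+(-21)=22
Option B: A[1] -8->17, delta=25, new_sum=43+(25)=68
Option C: A[4] 7->3, delta=-4, new_sum=43+(-4)=39 <-- matches target
Option D: A[2] -15->44, delta=59, new_sum=43+(59)=102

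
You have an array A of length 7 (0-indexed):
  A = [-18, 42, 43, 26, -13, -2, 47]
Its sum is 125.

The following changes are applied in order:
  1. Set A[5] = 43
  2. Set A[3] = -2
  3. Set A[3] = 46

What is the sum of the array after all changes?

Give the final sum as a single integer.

Answer: 190

Derivation:
Initial sum: 125
Change 1: A[5] -2 -> 43, delta = 45, sum = 170
Change 2: A[3] 26 -> -2, delta = -28, sum = 142
Change 3: A[3] -2 -> 46, delta = 48, sum = 190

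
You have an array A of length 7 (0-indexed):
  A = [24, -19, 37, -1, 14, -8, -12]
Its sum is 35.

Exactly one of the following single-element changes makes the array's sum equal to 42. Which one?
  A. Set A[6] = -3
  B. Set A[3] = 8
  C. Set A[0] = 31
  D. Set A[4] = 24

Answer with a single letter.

Option A: A[6] -12->-3, delta=9, new_sum=35+(9)=44
Option B: A[3] -1->8, delta=9, new_sum=35+(9)=44
Option C: A[0] 24->31, delta=7, new_sum=35+(7)=42 <-- matches target
Option D: A[4] 14->24, delta=10, new_sum=35+(10)=45

Answer: C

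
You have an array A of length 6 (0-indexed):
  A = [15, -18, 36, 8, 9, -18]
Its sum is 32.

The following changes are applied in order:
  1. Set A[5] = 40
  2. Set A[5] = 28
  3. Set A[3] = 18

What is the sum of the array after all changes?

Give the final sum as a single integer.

Initial sum: 32
Change 1: A[5] -18 -> 40, delta = 58, sum = 90
Change 2: A[5] 40 -> 28, delta = -12, sum = 78
Change 3: A[3] 8 -> 18, delta = 10, sum = 88

Answer: 88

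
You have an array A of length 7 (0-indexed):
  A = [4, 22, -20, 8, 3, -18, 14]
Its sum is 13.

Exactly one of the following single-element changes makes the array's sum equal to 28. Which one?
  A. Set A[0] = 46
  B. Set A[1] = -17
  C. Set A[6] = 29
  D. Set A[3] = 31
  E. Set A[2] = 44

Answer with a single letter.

Option A: A[0] 4->46, delta=42, new_sum=13+(42)=55
Option B: A[1] 22->-17, delta=-39, new_sum=13+(-39)=-26
Option C: A[6] 14->29, delta=15, new_sum=13+(15)=28 <-- matches target
Option D: A[3] 8->31, delta=23, new_sum=13+(23)=36
Option E: A[2] -20->44, delta=64, new_sum=13+(64)=77

Answer: C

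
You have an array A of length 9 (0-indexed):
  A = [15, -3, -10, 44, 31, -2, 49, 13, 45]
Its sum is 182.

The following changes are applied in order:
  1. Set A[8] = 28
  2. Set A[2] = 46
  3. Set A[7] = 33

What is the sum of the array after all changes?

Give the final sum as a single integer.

Answer: 241

Derivation:
Initial sum: 182
Change 1: A[8] 45 -> 28, delta = -17, sum = 165
Change 2: A[2] -10 -> 46, delta = 56, sum = 221
Change 3: A[7] 13 -> 33, delta = 20, sum = 241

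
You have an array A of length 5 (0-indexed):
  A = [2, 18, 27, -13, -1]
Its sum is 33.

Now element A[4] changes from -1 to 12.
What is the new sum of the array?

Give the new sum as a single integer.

Answer: 46

Derivation:
Old value at index 4: -1
New value at index 4: 12
Delta = 12 - -1 = 13
New sum = old_sum + delta = 33 + (13) = 46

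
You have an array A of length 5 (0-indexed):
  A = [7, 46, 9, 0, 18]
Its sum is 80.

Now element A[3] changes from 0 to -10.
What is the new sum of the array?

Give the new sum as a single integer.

Old value at index 3: 0
New value at index 3: -10
Delta = -10 - 0 = -10
New sum = old_sum + delta = 80 + (-10) = 70

Answer: 70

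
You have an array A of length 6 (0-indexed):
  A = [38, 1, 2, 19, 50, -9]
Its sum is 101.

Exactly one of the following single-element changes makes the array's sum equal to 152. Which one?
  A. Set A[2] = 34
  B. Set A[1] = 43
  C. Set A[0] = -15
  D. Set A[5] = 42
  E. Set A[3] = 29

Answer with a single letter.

Answer: D

Derivation:
Option A: A[2] 2->34, delta=32, new_sum=101+(32)=133
Option B: A[1] 1->43, delta=42, new_sum=101+(42)=143
Option C: A[0] 38->-15, delta=-53, new_sum=101+(-53)=48
Option D: A[5] -9->42, delta=51, new_sum=101+(51)=152 <-- matches target
Option E: A[3] 19->29, delta=10, new_sum=101+(10)=111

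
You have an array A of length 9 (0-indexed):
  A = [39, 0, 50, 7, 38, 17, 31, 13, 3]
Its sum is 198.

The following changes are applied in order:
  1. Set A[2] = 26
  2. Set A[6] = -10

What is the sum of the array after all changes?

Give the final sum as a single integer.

Initial sum: 198
Change 1: A[2] 50 -> 26, delta = -24, sum = 174
Change 2: A[6] 31 -> -10, delta = -41, sum = 133

Answer: 133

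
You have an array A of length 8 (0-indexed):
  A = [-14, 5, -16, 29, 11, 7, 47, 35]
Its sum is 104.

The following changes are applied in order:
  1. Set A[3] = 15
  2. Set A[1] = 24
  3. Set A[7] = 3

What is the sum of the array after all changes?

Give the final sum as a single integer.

Answer: 77

Derivation:
Initial sum: 104
Change 1: A[3] 29 -> 15, delta = -14, sum = 90
Change 2: A[1] 5 -> 24, delta = 19, sum = 109
Change 3: A[7] 35 -> 3, delta = -32, sum = 77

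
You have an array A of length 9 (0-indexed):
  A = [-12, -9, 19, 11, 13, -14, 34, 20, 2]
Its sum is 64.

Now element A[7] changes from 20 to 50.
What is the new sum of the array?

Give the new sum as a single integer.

Old value at index 7: 20
New value at index 7: 50
Delta = 50 - 20 = 30
New sum = old_sum + delta = 64 + (30) = 94

Answer: 94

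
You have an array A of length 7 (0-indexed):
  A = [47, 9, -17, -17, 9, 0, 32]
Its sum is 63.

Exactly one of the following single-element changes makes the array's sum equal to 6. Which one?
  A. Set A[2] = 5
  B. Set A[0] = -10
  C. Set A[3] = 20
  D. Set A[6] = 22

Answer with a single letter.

Option A: A[2] -17->5, delta=22, new_sum=63+(22)=85
Option B: A[0] 47->-10, delta=-57, new_sum=63+(-57)=6 <-- matches target
Option C: A[3] -17->20, delta=37, new_sum=63+(37)=100
Option D: A[6] 32->22, delta=-10, new_sum=63+(-10)=53

Answer: B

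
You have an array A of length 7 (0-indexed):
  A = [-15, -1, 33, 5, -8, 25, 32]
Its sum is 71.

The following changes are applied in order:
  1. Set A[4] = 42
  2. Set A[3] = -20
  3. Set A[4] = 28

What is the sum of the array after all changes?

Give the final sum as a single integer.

Initial sum: 71
Change 1: A[4] -8 -> 42, delta = 50, sum = 121
Change 2: A[3] 5 -> -20, delta = -25, sum = 96
Change 3: A[4] 42 -> 28, delta = -14, sum = 82

Answer: 82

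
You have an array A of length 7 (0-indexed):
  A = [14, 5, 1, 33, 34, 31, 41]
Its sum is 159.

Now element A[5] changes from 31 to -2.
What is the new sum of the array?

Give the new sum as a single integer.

Old value at index 5: 31
New value at index 5: -2
Delta = -2 - 31 = -33
New sum = old_sum + delta = 159 + (-33) = 126

Answer: 126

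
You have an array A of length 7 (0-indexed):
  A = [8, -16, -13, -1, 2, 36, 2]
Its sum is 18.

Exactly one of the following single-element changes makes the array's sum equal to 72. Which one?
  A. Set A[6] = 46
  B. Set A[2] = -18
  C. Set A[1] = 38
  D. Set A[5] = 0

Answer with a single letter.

Option A: A[6] 2->46, delta=44, new_sum=18+(44)=62
Option B: A[2] -13->-18, delta=-5, new_sum=18+(-5)=13
Option C: A[1] -16->38, delta=54, new_sum=18+(54)=72 <-- matches target
Option D: A[5] 36->0, delta=-36, new_sum=18+(-36)=-18

Answer: C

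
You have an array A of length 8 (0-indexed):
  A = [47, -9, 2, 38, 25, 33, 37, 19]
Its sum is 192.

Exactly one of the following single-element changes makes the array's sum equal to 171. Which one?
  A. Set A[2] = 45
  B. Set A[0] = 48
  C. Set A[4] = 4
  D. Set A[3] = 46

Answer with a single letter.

Answer: C

Derivation:
Option A: A[2] 2->45, delta=43, new_sum=192+(43)=235
Option B: A[0] 47->48, delta=1, new_sum=192+(1)=193
Option C: A[4] 25->4, delta=-21, new_sum=192+(-21)=171 <-- matches target
Option D: A[3] 38->46, delta=8, new_sum=192+(8)=200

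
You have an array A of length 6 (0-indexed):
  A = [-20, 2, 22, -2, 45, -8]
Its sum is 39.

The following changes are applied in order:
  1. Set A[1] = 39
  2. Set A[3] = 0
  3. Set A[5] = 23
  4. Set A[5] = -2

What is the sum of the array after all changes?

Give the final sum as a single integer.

Initial sum: 39
Change 1: A[1] 2 -> 39, delta = 37, sum = 76
Change 2: A[3] -2 -> 0, delta = 2, sum = 78
Change 3: A[5] -8 -> 23, delta = 31, sum = 109
Change 4: A[5] 23 -> -2, delta = -25, sum = 84

Answer: 84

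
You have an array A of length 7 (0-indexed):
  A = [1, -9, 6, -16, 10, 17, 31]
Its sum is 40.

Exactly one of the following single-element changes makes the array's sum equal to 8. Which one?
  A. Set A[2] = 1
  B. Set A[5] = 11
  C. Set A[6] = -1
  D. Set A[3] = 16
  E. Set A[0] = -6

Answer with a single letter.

Option A: A[2] 6->1, delta=-5, new_sum=40+(-5)=35
Option B: A[5] 17->11, delta=-6, new_sum=40+(-6)=34
Option C: A[6] 31->-1, delta=-32, new_sum=40+(-32)=8 <-- matches target
Option D: A[3] -16->16, delta=32, new_sum=40+(32)=72
Option E: A[0] 1->-6, delta=-7, new_sum=40+(-7)=33

Answer: C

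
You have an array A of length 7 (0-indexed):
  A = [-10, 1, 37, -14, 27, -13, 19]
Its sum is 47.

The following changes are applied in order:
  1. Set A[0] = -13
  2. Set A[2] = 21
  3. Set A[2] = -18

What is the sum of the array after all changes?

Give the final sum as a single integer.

Initial sum: 47
Change 1: A[0] -10 -> -13, delta = -3, sum = 44
Change 2: A[2] 37 -> 21, delta = -16, sum = 28
Change 3: A[2] 21 -> -18, delta = -39, sum = -11

Answer: -11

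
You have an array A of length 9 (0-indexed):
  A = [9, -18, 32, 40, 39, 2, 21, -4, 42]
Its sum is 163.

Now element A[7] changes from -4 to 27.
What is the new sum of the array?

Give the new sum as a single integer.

Answer: 194

Derivation:
Old value at index 7: -4
New value at index 7: 27
Delta = 27 - -4 = 31
New sum = old_sum + delta = 163 + (31) = 194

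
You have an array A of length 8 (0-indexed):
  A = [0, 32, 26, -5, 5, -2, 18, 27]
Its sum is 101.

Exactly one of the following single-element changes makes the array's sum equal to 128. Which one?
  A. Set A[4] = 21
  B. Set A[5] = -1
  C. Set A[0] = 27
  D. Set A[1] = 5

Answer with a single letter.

Option A: A[4] 5->21, delta=16, new_sum=101+(16)=117
Option B: A[5] -2->-1, delta=1, new_sum=101+(1)=102
Option C: A[0] 0->27, delta=27, new_sum=101+(27)=128 <-- matches target
Option D: A[1] 32->5, delta=-27, new_sum=101+(-27)=74

Answer: C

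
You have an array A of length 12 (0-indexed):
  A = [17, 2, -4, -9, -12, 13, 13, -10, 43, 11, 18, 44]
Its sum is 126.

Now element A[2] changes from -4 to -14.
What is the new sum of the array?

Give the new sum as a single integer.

Old value at index 2: -4
New value at index 2: -14
Delta = -14 - -4 = -10
New sum = old_sum + delta = 126 + (-10) = 116

Answer: 116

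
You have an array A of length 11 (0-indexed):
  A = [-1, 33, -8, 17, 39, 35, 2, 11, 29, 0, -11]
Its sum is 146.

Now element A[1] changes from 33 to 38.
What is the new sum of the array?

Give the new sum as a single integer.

Answer: 151

Derivation:
Old value at index 1: 33
New value at index 1: 38
Delta = 38 - 33 = 5
New sum = old_sum + delta = 146 + (5) = 151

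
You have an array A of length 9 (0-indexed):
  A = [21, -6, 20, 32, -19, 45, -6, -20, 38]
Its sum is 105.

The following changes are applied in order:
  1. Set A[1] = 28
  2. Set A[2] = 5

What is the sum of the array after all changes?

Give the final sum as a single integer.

Initial sum: 105
Change 1: A[1] -6 -> 28, delta = 34, sum = 139
Change 2: A[2] 20 -> 5, delta = -15, sum = 124

Answer: 124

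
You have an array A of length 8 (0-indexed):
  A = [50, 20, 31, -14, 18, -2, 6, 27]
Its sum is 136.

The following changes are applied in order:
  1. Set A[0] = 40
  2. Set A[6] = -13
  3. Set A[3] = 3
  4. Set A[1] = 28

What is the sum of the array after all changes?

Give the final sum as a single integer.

Answer: 132

Derivation:
Initial sum: 136
Change 1: A[0] 50 -> 40, delta = -10, sum = 126
Change 2: A[6] 6 -> -13, delta = -19, sum = 107
Change 3: A[3] -14 -> 3, delta = 17, sum = 124
Change 4: A[1] 20 -> 28, delta = 8, sum = 132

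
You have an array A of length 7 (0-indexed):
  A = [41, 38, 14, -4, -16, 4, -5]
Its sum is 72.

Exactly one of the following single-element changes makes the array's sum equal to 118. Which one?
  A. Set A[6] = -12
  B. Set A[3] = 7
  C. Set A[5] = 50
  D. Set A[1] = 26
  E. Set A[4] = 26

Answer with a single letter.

Answer: C

Derivation:
Option A: A[6] -5->-12, delta=-7, new_sum=72+(-7)=65
Option B: A[3] -4->7, delta=11, new_sum=72+(11)=83
Option C: A[5] 4->50, delta=46, new_sum=72+(46)=118 <-- matches target
Option D: A[1] 38->26, delta=-12, new_sum=72+(-12)=60
Option E: A[4] -16->26, delta=42, new_sum=72+(42)=114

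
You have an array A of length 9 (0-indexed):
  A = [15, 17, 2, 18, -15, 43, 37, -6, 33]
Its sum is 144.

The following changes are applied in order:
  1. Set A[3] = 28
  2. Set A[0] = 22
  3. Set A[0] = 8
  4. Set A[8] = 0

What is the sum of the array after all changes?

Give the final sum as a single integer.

Initial sum: 144
Change 1: A[3] 18 -> 28, delta = 10, sum = 154
Change 2: A[0] 15 -> 22, delta = 7, sum = 161
Change 3: A[0] 22 -> 8, delta = -14, sum = 147
Change 4: A[8] 33 -> 0, delta = -33, sum = 114

Answer: 114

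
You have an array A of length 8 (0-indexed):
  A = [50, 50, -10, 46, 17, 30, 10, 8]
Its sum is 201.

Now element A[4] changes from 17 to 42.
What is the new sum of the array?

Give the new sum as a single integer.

Old value at index 4: 17
New value at index 4: 42
Delta = 42 - 17 = 25
New sum = old_sum + delta = 201 + (25) = 226

Answer: 226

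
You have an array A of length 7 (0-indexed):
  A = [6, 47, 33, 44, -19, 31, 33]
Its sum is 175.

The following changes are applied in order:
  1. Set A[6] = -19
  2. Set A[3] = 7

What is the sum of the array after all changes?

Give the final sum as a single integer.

Initial sum: 175
Change 1: A[6] 33 -> -19, delta = -52, sum = 123
Change 2: A[3] 44 -> 7, delta = -37, sum = 86

Answer: 86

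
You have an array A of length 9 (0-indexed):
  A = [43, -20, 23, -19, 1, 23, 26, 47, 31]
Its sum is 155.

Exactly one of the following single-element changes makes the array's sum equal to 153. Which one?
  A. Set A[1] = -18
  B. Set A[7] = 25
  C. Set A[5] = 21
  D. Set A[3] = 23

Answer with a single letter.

Option A: A[1] -20->-18, delta=2, new_sum=155+(2)=157
Option B: A[7] 47->25, delta=-22, new_sum=155+(-22)=133
Option C: A[5] 23->21, delta=-2, new_sum=155+(-2)=153 <-- matches target
Option D: A[3] -19->23, delta=42, new_sum=155+(42)=197

Answer: C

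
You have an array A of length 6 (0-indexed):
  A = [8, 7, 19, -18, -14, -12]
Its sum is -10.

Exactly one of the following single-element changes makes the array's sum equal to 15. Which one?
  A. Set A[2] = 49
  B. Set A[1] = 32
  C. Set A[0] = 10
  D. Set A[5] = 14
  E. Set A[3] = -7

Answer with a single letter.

Answer: B

Derivation:
Option A: A[2] 19->49, delta=30, new_sum=-10+(30)=20
Option B: A[1] 7->32, delta=25, new_sum=-10+(25)=15 <-- matches target
Option C: A[0] 8->10, delta=2, new_sum=-10+(2)=-8
Option D: A[5] -12->14, delta=26, new_sum=-10+(26)=16
Option E: A[3] -18->-7, delta=11, new_sum=-10+(11)=1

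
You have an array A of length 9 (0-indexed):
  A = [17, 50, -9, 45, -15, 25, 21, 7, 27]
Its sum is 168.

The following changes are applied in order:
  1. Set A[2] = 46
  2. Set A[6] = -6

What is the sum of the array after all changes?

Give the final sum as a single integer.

Initial sum: 168
Change 1: A[2] -9 -> 46, delta = 55, sum = 223
Change 2: A[6] 21 -> -6, delta = -27, sum = 196

Answer: 196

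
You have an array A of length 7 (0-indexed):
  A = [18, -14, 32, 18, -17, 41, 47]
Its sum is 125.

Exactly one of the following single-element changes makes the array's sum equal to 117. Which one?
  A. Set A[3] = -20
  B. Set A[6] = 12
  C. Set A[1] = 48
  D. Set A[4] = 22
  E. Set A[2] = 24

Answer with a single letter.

Option A: A[3] 18->-20, delta=-38, new_sum=125+(-38)=87
Option B: A[6] 47->12, delta=-35, new_sum=125+(-35)=90
Option C: A[1] -14->48, delta=62, new_sum=125+(62)=187
Option D: A[4] -17->22, delta=39, new_sum=125+(39)=164
Option E: A[2] 32->24, delta=-8, new_sum=125+(-8)=117 <-- matches target

Answer: E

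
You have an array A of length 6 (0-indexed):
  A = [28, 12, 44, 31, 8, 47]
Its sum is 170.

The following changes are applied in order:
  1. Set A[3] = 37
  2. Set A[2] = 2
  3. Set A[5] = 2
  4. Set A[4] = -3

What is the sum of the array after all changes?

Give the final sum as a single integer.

Initial sum: 170
Change 1: A[3] 31 -> 37, delta = 6, sum = 176
Change 2: A[2] 44 -> 2, delta = -42, sum = 134
Change 3: A[5] 47 -> 2, delta = -45, sum = 89
Change 4: A[4] 8 -> -3, delta = -11, sum = 78

Answer: 78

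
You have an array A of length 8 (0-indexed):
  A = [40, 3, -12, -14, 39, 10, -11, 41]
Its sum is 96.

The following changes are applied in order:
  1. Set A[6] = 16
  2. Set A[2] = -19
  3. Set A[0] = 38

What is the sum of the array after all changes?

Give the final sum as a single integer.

Answer: 114

Derivation:
Initial sum: 96
Change 1: A[6] -11 -> 16, delta = 27, sum = 123
Change 2: A[2] -12 -> -19, delta = -7, sum = 116
Change 3: A[0] 40 -> 38, delta = -2, sum = 114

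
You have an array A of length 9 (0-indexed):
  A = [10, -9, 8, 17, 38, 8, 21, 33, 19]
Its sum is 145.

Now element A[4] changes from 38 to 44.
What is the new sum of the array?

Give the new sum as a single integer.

Old value at index 4: 38
New value at index 4: 44
Delta = 44 - 38 = 6
New sum = old_sum + delta = 145 + (6) = 151

Answer: 151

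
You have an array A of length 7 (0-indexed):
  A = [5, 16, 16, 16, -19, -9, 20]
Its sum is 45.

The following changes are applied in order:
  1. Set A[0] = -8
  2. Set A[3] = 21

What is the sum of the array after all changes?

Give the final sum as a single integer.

Initial sum: 45
Change 1: A[0] 5 -> -8, delta = -13, sum = 32
Change 2: A[3] 16 -> 21, delta = 5, sum = 37

Answer: 37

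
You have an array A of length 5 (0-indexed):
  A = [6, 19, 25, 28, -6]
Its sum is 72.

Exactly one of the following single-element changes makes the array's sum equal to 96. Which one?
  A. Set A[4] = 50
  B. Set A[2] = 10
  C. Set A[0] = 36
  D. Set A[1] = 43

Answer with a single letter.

Option A: A[4] -6->50, delta=56, new_sum=72+(56)=128
Option B: A[2] 25->10, delta=-15, new_sum=72+(-15)=57
Option C: A[0] 6->36, delta=30, new_sum=72+(30)=102
Option D: A[1] 19->43, delta=24, new_sum=72+(24)=96 <-- matches target

Answer: D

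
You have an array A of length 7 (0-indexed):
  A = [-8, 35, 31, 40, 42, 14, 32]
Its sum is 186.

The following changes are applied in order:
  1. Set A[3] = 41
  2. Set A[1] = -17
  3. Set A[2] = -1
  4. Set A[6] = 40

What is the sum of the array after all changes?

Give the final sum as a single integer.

Answer: 111

Derivation:
Initial sum: 186
Change 1: A[3] 40 -> 41, delta = 1, sum = 187
Change 2: A[1] 35 -> -17, delta = -52, sum = 135
Change 3: A[2] 31 -> -1, delta = -32, sum = 103
Change 4: A[6] 32 -> 40, delta = 8, sum = 111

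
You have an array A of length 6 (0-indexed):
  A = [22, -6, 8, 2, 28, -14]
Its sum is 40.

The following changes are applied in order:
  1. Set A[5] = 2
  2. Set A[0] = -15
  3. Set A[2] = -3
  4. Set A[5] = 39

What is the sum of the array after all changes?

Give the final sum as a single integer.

Answer: 45

Derivation:
Initial sum: 40
Change 1: A[5] -14 -> 2, delta = 16, sum = 56
Change 2: A[0] 22 -> -15, delta = -37, sum = 19
Change 3: A[2] 8 -> -3, delta = -11, sum = 8
Change 4: A[5] 2 -> 39, delta = 37, sum = 45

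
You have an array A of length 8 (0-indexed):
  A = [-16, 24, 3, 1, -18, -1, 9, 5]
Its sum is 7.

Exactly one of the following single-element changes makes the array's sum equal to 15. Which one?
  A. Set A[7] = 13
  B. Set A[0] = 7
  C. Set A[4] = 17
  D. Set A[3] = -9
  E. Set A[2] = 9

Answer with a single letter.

Option A: A[7] 5->13, delta=8, new_sum=7+(8)=15 <-- matches target
Option B: A[0] -16->7, delta=23, new_sum=7+(23)=30
Option C: A[4] -18->17, delta=35, new_sum=7+(35)=42
Option D: A[3] 1->-9, delta=-10, new_sum=7+(-10)=-3
Option E: A[2] 3->9, delta=6, new_sum=7+(6)=13

Answer: A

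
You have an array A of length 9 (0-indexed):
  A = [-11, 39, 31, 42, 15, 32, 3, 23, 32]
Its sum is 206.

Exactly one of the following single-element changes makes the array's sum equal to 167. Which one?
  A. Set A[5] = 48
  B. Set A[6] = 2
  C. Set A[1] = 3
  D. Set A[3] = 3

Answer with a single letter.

Answer: D

Derivation:
Option A: A[5] 32->48, delta=16, new_sum=206+(16)=222
Option B: A[6] 3->2, delta=-1, new_sum=206+(-1)=205
Option C: A[1] 39->3, delta=-36, new_sum=206+(-36)=170
Option D: A[3] 42->3, delta=-39, new_sum=206+(-39)=167 <-- matches target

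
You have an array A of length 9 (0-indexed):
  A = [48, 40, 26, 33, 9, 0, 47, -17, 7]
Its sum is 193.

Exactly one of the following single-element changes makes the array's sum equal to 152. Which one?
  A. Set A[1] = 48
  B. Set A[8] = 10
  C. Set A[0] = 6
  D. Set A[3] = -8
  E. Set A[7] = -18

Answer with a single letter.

Option A: A[1] 40->48, delta=8, new_sum=193+(8)=201
Option B: A[8] 7->10, delta=3, new_sum=193+(3)=196
Option C: A[0] 48->6, delta=-42, new_sum=193+(-42)=151
Option D: A[3] 33->-8, delta=-41, new_sum=193+(-41)=152 <-- matches target
Option E: A[7] -17->-18, delta=-1, new_sum=193+(-1)=192

Answer: D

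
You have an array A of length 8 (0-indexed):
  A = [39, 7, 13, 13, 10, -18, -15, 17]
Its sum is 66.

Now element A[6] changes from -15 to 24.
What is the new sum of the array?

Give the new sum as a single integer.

Old value at index 6: -15
New value at index 6: 24
Delta = 24 - -15 = 39
New sum = old_sum + delta = 66 + (39) = 105

Answer: 105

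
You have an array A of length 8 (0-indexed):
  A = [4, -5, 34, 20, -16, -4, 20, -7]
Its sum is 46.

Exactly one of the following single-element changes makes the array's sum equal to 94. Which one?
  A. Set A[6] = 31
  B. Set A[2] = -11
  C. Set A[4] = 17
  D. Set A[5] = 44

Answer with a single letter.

Answer: D

Derivation:
Option A: A[6] 20->31, delta=11, new_sum=46+(11)=57
Option B: A[2] 34->-11, delta=-45, new_sum=46+(-45)=1
Option C: A[4] -16->17, delta=33, new_sum=46+(33)=79
Option D: A[5] -4->44, delta=48, new_sum=46+(48)=94 <-- matches target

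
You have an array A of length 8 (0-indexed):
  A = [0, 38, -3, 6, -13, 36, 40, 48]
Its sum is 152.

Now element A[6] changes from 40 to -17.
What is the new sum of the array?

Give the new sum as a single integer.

Answer: 95

Derivation:
Old value at index 6: 40
New value at index 6: -17
Delta = -17 - 40 = -57
New sum = old_sum + delta = 152 + (-57) = 95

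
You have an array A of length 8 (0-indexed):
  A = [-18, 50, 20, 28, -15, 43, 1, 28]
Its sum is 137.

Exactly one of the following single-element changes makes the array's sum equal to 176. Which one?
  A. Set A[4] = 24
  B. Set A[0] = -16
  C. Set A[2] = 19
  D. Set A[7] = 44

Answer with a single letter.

Option A: A[4] -15->24, delta=39, new_sum=137+(39)=176 <-- matches target
Option B: A[0] -18->-16, delta=2, new_sum=137+(2)=139
Option C: A[2] 20->19, delta=-1, new_sum=137+(-1)=136
Option D: A[7] 28->44, delta=16, new_sum=137+(16)=153

Answer: A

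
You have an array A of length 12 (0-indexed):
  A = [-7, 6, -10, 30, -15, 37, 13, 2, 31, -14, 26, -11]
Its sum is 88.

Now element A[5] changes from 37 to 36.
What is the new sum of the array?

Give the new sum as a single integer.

Old value at index 5: 37
New value at index 5: 36
Delta = 36 - 37 = -1
New sum = old_sum + delta = 88 + (-1) = 87

Answer: 87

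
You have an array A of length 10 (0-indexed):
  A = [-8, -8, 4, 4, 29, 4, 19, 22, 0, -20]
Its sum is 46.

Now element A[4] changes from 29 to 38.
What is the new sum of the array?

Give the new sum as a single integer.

Old value at index 4: 29
New value at index 4: 38
Delta = 38 - 29 = 9
New sum = old_sum + delta = 46 + (9) = 55

Answer: 55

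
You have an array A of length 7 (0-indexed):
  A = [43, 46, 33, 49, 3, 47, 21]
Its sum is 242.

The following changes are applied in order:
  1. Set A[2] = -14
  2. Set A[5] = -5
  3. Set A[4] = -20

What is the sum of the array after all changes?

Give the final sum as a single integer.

Initial sum: 242
Change 1: A[2] 33 -> -14, delta = -47, sum = 195
Change 2: A[5] 47 -> -5, delta = -52, sum = 143
Change 3: A[4] 3 -> -20, delta = -23, sum = 120

Answer: 120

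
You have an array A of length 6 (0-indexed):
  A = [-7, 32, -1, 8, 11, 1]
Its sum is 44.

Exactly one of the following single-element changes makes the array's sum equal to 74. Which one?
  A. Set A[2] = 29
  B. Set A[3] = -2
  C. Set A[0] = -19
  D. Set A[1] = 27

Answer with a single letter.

Option A: A[2] -1->29, delta=30, new_sum=44+(30)=74 <-- matches target
Option B: A[3] 8->-2, delta=-10, new_sum=44+(-10)=34
Option C: A[0] -7->-19, delta=-12, new_sum=44+(-12)=32
Option D: A[1] 32->27, delta=-5, new_sum=44+(-5)=39

Answer: A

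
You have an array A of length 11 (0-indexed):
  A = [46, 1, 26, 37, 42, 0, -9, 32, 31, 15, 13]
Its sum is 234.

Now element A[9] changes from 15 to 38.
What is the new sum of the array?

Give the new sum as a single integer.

Old value at index 9: 15
New value at index 9: 38
Delta = 38 - 15 = 23
New sum = old_sum + delta = 234 + (23) = 257

Answer: 257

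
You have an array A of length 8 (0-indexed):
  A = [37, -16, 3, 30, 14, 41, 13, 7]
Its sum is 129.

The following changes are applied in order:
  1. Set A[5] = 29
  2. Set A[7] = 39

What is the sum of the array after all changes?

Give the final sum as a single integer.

Initial sum: 129
Change 1: A[5] 41 -> 29, delta = -12, sum = 117
Change 2: A[7] 7 -> 39, delta = 32, sum = 149

Answer: 149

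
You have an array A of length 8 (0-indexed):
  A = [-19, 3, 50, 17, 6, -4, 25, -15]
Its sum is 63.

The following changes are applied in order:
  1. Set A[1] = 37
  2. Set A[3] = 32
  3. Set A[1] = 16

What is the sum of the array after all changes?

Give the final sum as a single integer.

Initial sum: 63
Change 1: A[1] 3 -> 37, delta = 34, sum = 97
Change 2: A[3] 17 -> 32, delta = 15, sum = 112
Change 3: A[1] 37 -> 16, delta = -21, sum = 91

Answer: 91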